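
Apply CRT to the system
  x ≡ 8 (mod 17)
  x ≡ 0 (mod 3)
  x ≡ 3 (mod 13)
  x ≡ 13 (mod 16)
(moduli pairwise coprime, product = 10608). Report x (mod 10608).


Product of moduli M = 17 · 3 · 13 · 16 = 10608.
Merge one congruence at a time:
  Start: x ≡ 8 (mod 17).
  Combine with x ≡ 0 (mod 3); new modulus lcm = 51.
    Write x = 8 + 17·t and substitute into x ≡ 0 (mod 3): 17·t ≡ 0 − 8 = -8 (mod 3).
    Reduce coefficients mod 3: 2·t ≡ 1 (mod 3).
    The inverse of 2 mod 3 is 2 (since 2·2 = 4 = 1·3 + 1), so t ≡ 2·1 = 2 ≡ 2 (mod 3).
    Then x = 8 + 17·2 = 42, valid modulo lcm(17, 3) = 51: x ≡ 42 (mod 51).
  Combine with x ≡ 3 (mod 13); new modulus lcm = 663.
    Write x = 42 + 51·t and substitute into x ≡ 3 (mod 13): 51·t ≡ 3 − 42 = -39 (mod 13).
    Reduce coefficients mod 13: 12·t ≡ 0 (mod 13).
    The inverse of 12 mod 13 is 12 (since 12·12 = 144 = 11·13 + 1), so t ≡ 12·0 = 0 ≡ 0 (mod 13).
    Then x = 42 + 51·0 = 42, valid modulo lcm(51, 13) = 663: x ≡ 42 (mod 663).
  Combine with x ≡ 13 (mod 16); new modulus lcm = 10608.
    Write x = 42 + 663·t and substitute into x ≡ 13 (mod 16): 663·t ≡ 13 − 42 = -29 (mod 16).
    Reduce coefficients mod 16: 7·t ≡ 3 (mod 16).
    The inverse of 7 mod 16 is 7 (since 7·7 = 49 = 3·16 + 1), so t ≡ 7·3 = 21 ≡ 5 (mod 16).
    Then x = 42 + 663·5 = 3357, valid modulo lcm(663, 16) = 10608: x ≡ 3357 (mod 10608).
Verify against each original: 3357 mod 17 = 8, 3357 mod 3 = 0, 3357 mod 13 = 3, 3357 mod 16 = 13.

x ≡ 3357 (mod 10608).


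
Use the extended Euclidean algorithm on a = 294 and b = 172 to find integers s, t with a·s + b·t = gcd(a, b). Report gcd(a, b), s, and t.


Euclidean algorithm on (294, 172) — divide until remainder is 0:
  294 = 1 · 172 + 122
  172 = 1 · 122 + 50
  122 = 2 · 50 + 22
  50 = 2 · 22 + 6
  22 = 3 · 6 + 4
  6 = 1 · 4 + 2
  4 = 2 · 2 + 0
gcd(294, 172) = 2.
Track Bezout coefficients alongside the remainders: start with r₀ = 294 = a·1 + b·0 (s = 1, t = 0) and r₁ = 172 = a·0 + b·1 (s = 0, t = 1); each new remainder r_{k+1} = r_{k-1} − q_k·r_k inherits s_{k+1} = s_{k-1} − q_k·s_k, t_{k+1} = t_{k-1} − q_k·t_k, so r_k = a·s_k + b·t_k at every step:
  q = 1: r = 122, s = 1 − 1·0 = 1, t = 0 − 1·1 = -1  (check: 294·1 + 172·(-1) = 122)
  q = 1: r = 50, s = 0 − 1·1 = -1, t = 1 − 1·(-1) = 2  (check: 294·(-1) + 172·2 = 50)
  q = 2: r = 22, s = 1 − 2·(-1) = 3, t = -1 − 2·2 = -5  (check: 294·3 + 172·(-5) = 22)
  q = 2: r = 6, s = -1 − 2·3 = -7, t = 2 − 2·(-5) = 12  (check: 294·(-7) + 172·12 = 6)
  q = 3: r = 4, s = 3 − 3·(-7) = 24, t = -5 − 3·12 = -41  (check: 294·24 + 172·(-41) = 4)
  q = 1: r = 2, s = -7 − 1·24 = -31, t = 12 − 1·(-41) = 53  (check: 294·(-31) + 172·53 = 2)
The row with r = 2 (the gcd) gives the Bezout coefficients s = -31, t = 53.
Result: 294 · (-31) + 172 · (53) = 2.

gcd(294, 172) = 2; s = -31, t = 53 (check: 294·(-31) + 172·53 = 2).


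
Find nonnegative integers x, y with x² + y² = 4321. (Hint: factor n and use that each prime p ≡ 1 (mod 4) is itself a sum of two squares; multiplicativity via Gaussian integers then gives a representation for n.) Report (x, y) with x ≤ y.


Step 1: Factor n = 4321 = 29 · 149.
Step 2: Check the mod-4 condition on each prime factor: 29 ≡ 1 (mod 4), exponent 1; 149 ≡ 1 (mod 4), exponent 1.
All primes ≡ 3 (mod 4) appear to even exponent (or don't appear), so by the two-squares theorem n IS expressible as a sum of two squares.
Step 3: Build a representation. Here n = 29 · 149 is a product of primes ≡ 1 (mod 4). Each prime p ≡ 1 (mod 4) is itself a sum of two squares; find a² by testing p − a² for a perfect square:
  29: 29 − 1² = 28, 29 − 2² = 25 = 5² ⇒ 29 = 2² + 5².
  149: 149 − 1² = 148, 149 − 2² = 145, 149 − 3² = 140, 149 − 4² = 133, 149 − 5² = 124, 149 − 6² = 113, 149 − 7² = 100 = 10² ⇒ 149 = 7² + 10².
  Combine using the Brahmagupta–Fibonacci identity (a² + b²)(c² + d²) = (ac − bd)² + (ad + bc)² = (ac + bd)² + (ad − bc)²:
  29 · 149 = 4321: from (2² + 5²)(7² + 10²), take (2·7 − 5·10, 2·10 + 5·7) = (14 − 50, 20 + 35) = (-36, 55); dropping signs (only squares matter) gives (36, 55); check 36² + 55² = 1296 + 3025 = 4321 ✓.
Step 4: Order so x ≤ y and verify: 36² + 55² = 1296 + 3025 = 4321 = n. ✓

n = 4321 = 36² + 55² (one valid representation with x ≤ y).


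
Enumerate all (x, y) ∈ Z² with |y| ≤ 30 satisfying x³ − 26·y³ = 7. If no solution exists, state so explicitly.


The equation is x³ - 26y³ = 7. For fixed y, x³ = 26·y³ + 7, so a solution requires the RHS to be a perfect cube.
Strategy: iterate y from -30 to 30, compute RHS = 26·y³ + 7, and check whether it is a (positive or negative) perfect cube.
Check small values of y:
  y = 0: RHS = 7 is not a perfect cube.
  y = 1: RHS = 33 is not a perfect cube.
  y = -1: RHS = -19 is not a perfect cube.
  y = 2: RHS = 215 is not a perfect cube.
  y = -2: RHS = -201 is not a perfect cube.
  y = 3: RHS = 709 is not a perfect cube.
  y = -3: RHS = -695 is not a perfect cube.
Continuing the search up to |y| = 30 finds no solutions either.
No (x, y) in the scanned range satisfies the equation.

No integer solutions with |y| ≤ 30.


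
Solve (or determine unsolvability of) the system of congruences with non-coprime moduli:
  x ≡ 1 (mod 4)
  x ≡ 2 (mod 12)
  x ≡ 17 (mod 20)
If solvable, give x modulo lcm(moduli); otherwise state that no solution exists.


Moduli 4, 12, 20 are not pairwise coprime, so CRT works modulo lcm(m_i) when all pairwise compatibility conditions hold.
Pairwise compatibility: gcd(m_i, m_j) must divide a_i - a_j for every pair.
Merge one congruence at a time:
  Start: x ≡ 1 (mod 4).
  Combine with x ≡ 2 (mod 12): gcd(4, 12) = 4, and 2 - 1 = 1 is NOT divisible by 4.
    ⇒ system is inconsistent (no integer solution).

No solution (the system is inconsistent).


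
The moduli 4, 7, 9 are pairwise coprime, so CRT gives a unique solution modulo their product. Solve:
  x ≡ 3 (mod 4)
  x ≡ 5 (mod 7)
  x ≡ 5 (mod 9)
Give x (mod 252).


Moduli 4, 7, 9 are pairwise coprime; by CRT there is a unique solution modulo M = 4 · 7 · 9 = 252.
Solve pairwise, accumulating the modulus:
  Start with x ≡ 3 (mod 4).
  Combine with x ≡ 5 (mod 7): since gcd(4, 7) = 1, we get a unique residue mod 28.
    Write x = 3 + 4·t and substitute into x ≡ 5 (mod 7): 4·t ≡ 5 − 3 = 2 (mod 7).
    The inverse of 4 mod 7 is 2 (since 4·2 = 8 = 1·7 + 1), so t ≡ 2·2 = 4 ≡ 4 (mod 7).
    Then x = 3 + 4·4 = 19, valid modulo lcm(4, 7) = 28: x ≡ 19 (mod 28).
  Combine with x ≡ 5 (mod 9): since gcd(28, 9) = 1, we get a unique residue mod 252.
    Write x = 19 + 28·t and substitute into x ≡ 5 (mod 9): 28·t ≡ 5 − 19 = -14 (mod 9).
    Reduce coefficients mod 9: 1·t ≡ 4 (mod 9).
    So t ≡ 4 (mod 9).
    Then x = 19 + 28·4 = 131, valid modulo lcm(28, 9) = 252: x ≡ 131 (mod 252).
Verify: 131 mod 4 = 3 ✓, 131 mod 7 = 5 ✓, 131 mod 9 = 5 ✓.

x ≡ 131 (mod 252).


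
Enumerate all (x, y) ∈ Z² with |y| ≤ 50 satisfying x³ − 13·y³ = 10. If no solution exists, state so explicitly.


The equation is x³ - 13y³ = 10. For fixed y, x³ = 13·y³ + 10, so a solution requires the RHS to be a perfect cube.
Strategy: iterate y from -50 to 50, compute RHS = 13·y³ + 10, and check whether it is a (positive or negative) perfect cube.
Check small values of y:
  y = 0: RHS = 10 is not a perfect cube.
  y = 1: RHS = 23 is not a perfect cube.
  y = -1: RHS = -3 is not a perfect cube.
  y = 2: RHS = 114 is not a perfect cube.
  y = -2: RHS = -94 is not a perfect cube.
  y = 3: RHS = 361 is not a perfect cube.
  y = -3: RHS = -341 is not a perfect cube.
Continuing the search up to |y| = 50 finds no solutions either.
No (x, y) in the scanned range satisfies the equation.

No integer solutions with |y| ≤ 50.


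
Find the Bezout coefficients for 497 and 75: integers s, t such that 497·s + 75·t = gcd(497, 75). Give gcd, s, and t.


Euclidean algorithm on (497, 75) — divide until remainder is 0:
  497 = 6 · 75 + 47
  75 = 1 · 47 + 28
  47 = 1 · 28 + 19
  28 = 1 · 19 + 9
  19 = 2 · 9 + 1
  9 = 9 · 1 + 0
gcd(497, 75) = 1.
Track Bezout coefficients alongside the remainders: start with r₀ = 497 = a·1 + b·0 (s = 1, t = 0) and r₁ = 75 = a·0 + b·1 (s = 0, t = 1); each new remainder r_{k+1} = r_{k-1} − q_k·r_k inherits s_{k+1} = s_{k-1} − q_k·s_k, t_{k+1} = t_{k-1} − q_k·t_k, so r_k = a·s_k + b·t_k at every step:
  q = 6: r = 47, s = 1 − 6·0 = 1, t = 0 − 6·1 = -6  (check: 497·1 + 75·(-6) = 47)
  q = 1: r = 28, s = 0 − 1·1 = -1, t = 1 − 1·(-6) = 7  (check: 497·(-1) + 75·7 = 28)
  q = 1: r = 19, s = 1 − 1·(-1) = 2, t = -6 − 1·7 = -13  (check: 497·2 + 75·(-13) = 19)
  q = 1: r = 9, s = -1 − 1·2 = -3, t = 7 − 1·(-13) = 20  (check: 497·(-3) + 75·20 = 9)
  q = 2: r = 1, s = 2 − 2·(-3) = 8, t = -13 − 2·20 = -53  (check: 497·8 + 75·(-53) = 1)
The row with r = 1 (the gcd) gives the Bezout coefficients s = 8, t = -53.
Result: 497 · (8) + 75 · (-53) = 1.

gcd(497, 75) = 1; s = 8, t = -53 (check: 497·8 + 75·(-53) = 1).


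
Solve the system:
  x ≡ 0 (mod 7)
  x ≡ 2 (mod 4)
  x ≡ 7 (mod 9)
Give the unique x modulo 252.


Moduli 7, 4, 9 are pairwise coprime; by CRT there is a unique solution modulo M = 7 · 4 · 9 = 252.
Solve pairwise, accumulating the modulus:
  Start with x ≡ 0 (mod 7).
  Combine with x ≡ 2 (mod 4): since gcd(7, 4) = 1, we get a unique residue mod 28.
    Write x = 0 + 7·t and substitute into x ≡ 2 (mod 4): 7·t ≡ 2 − 0 = 2 (mod 4).
    Reduce coefficients mod 4: 3·t ≡ 2 (mod 4).
    The inverse of 3 mod 4 is 3 (since 3·3 = 9 = 2·4 + 1), so t ≡ 3·2 = 6 ≡ 2 (mod 4).
    Then x = 0 + 7·2 = 14, valid modulo lcm(7, 4) = 28: x ≡ 14 (mod 28).
  Combine with x ≡ 7 (mod 9): since gcd(28, 9) = 1, we get a unique residue mod 252.
    Write x = 14 + 28·t and substitute into x ≡ 7 (mod 9): 28·t ≡ 7 − 14 = -7 (mod 9).
    Reduce coefficients mod 9: 1·t ≡ 2 (mod 9).
    So t ≡ 2 (mod 9).
    Then x = 14 + 28·2 = 70, valid modulo lcm(28, 9) = 252: x ≡ 70 (mod 252).
Verify: 70 mod 7 = 0 ✓, 70 mod 4 = 2 ✓, 70 mod 9 = 7 ✓.

x ≡ 70 (mod 252).


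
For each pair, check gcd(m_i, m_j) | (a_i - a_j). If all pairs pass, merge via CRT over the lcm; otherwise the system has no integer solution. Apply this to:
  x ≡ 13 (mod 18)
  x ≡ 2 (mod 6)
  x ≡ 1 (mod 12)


Moduli 18, 6, 12 are not pairwise coprime, so CRT works modulo lcm(m_i) when all pairwise compatibility conditions hold.
Pairwise compatibility: gcd(m_i, m_j) must divide a_i - a_j for every pair.
Merge one congruence at a time:
  Start: x ≡ 13 (mod 18).
  Combine with x ≡ 2 (mod 6): gcd(18, 6) = 6, and 2 - 13 = -11 is NOT divisible by 6.
    ⇒ system is inconsistent (no integer solution).

No solution (the system is inconsistent).


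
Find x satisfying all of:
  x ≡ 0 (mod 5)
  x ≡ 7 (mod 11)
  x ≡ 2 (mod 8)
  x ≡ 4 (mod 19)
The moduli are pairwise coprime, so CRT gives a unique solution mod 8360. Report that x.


Product of moduli M = 5 · 11 · 8 · 19 = 8360.
Merge one congruence at a time:
  Start: x ≡ 0 (mod 5).
  Combine with x ≡ 7 (mod 11); new modulus lcm = 55.
    Write x = 0 + 5·t and substitute into x ≡ 7 (mod 11): 5·t ≡ 7 − 0 = 7 (mod 11).
    The inverse of 5 mod 11 is 9 (since 5·9 = 45 = 4·11 + 1), so t ≡ 9·7 = 63 ≡ 8 (mod 11).
    Then x = 0 + 5·8 = 40, valid modulo lcm(5, 11) = 55: x ≡ 40 (mod 55).
  Combine with x ≡ 2 (mod 8); new modulus lcm = 440.
    Write x = 40 + 55·t and substitute into x ≡ 2 (mod 8): 55·t ≡ 2 − 40 = -38 (mod 8).
    Reduce coefficients mod 8: 7·t ≡ 2 (mod 8).
    The inverse of 7 mod 8 is 7 (since 7·7 = 49 = 6·8 + 1), so t ≡ 7·2 = 14 ≡ 6 (mod 8).
    Then x = 40 + 55·6 = 370, valid modulo lcm(55, 8) = 440: x ≡ 370 (mod 440).
  Combine with x ≡ 4 (mod 19); new modulus lcm = 8360.
    Write x = 370 + 440·t and substitute into x ≡ 4 (mod 19): 440·t ≡ 4 − 370 = -366 (mod 19).
    Reduce coefficients mod 19: 3·t ≡ 14 (mod 19).
    The inverse of 3 mod 19 is 13 (since 3·13 = 39 = 2·19 + 1), so t ≡ 13·14 = 182 ≡ 11 (mod 19).
    Then x = 370 + 440·11 = 5210, valid modulo lcm(440, 19) = 8360: x ≡ 5210 (mod 8360).
Verify against each original: 5210 mod 5 = 0, 5210 mod 11 = 7, 5210 mod 8 = 2, 5210 mod 19 = 4.

x ≡ 5210 (mod 8360).


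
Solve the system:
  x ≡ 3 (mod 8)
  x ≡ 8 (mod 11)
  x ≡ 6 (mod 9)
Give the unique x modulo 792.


Moduli 8, 11, 9 are pairwise coprime; by CRT there is a unique solution modulo M = 8 · 11 · 9 = 792.
Solve pairwise, accumulating the modulus:
  Start with x ≡ 3 (mod 8).
  Combine with x ≡ 8 (mod 11): since gcd(8, 11) = 1, we get a unique residue mod 88.
    Write x = 3 + 8·t and substitute into x ≡ 8 (mod 11): 8·t ≡ 8 − 3 = 5 (mod 11).
    The inverse of 8 mod 11 is 7 (since 8·7 = 56 = 5·11 + 1), so t ≡ 7·5 = 35 ≡ 2 (mod 11).
    Then x = 3 + 8·2 = 19, valid modulo lcm(8, 11) = 88: x ≡ 19 (mod 88).
  Combine with x ≡ 6 (mod 9): since gcd(88, 9) = 1, we get a unique residue mod 792.
    Write x = 19 + 88·t and substitute into x ≡ 6 (mod 9): 88·t ≡ 6 − 19 = -13 (mod 9).
    Reduce coefficients mod 9: 7·t ≡ 5 (mod 9).
    The inverse of 7 mod 9 is 4 (since 7·4 = 28 = 3·9 + 1), so t ≡ 4·5 = 20 ≡ 2 (mod 9).
    Then x = 19 + 88·2 = 195, valid modulo lcm(88, 9) = 792: x ≡ 195 (mod 792).
Verify: 195 mod 8 = 3 ✓, 195 mod 11 = 8 ✓, 195 mod 9 = 6 ✓.

x ≡ 195 (mod 792).


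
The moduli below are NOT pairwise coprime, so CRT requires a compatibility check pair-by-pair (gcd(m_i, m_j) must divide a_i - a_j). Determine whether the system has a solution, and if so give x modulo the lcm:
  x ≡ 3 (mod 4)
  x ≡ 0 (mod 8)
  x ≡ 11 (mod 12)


Moduli 4, 8, 12 are not pairwise coprime, so CRT works modulo lcm(m_i) when all pairwise compatibility conditions hold.
Pairwise compatibility: gcd(m_i, m_j) must divide a_i - a_j for every pair.
Merge one congruence at a time:
  Start: x ≡ 3 (mod 4).
  Combine with x ≡ 0 (mod 8): gcd(4, 8) = 4, and 0 - 3 = -3 is NOT divisible by 4.
    ⇒ system is inconsistent (no integer solution).

No solution (the system is inconsistent).


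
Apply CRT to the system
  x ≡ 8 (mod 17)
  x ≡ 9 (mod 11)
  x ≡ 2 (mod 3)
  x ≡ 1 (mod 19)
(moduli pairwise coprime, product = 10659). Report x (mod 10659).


Product of moduli M = 17 · 11 · 3 · 19 = 10659.
Merge one congruence at a time:
  Start: x ≡ 8 (mod 17).
  Combine with x ≡ 9 (mod 11); new modulus lcm = 187.
    Write x = 8 + 17·t and substitute into x ≡ 9 (mod 11): 17·t ≡ 9 − 8 = 1 (mod 11).
    Reduce coefficients mod 11: 6·t ≡ 1 (mod 11).
    The inverse of 6 mod 11 is 2 (since 6·2 = 12 = 1·11 + 1), so t ≡ 2·1 = 2 ≡ 2 (mod 11).
    Then x = 8 + 17·2 = 42, valid modulo lcm(17, 11) = 187: x ≡ 42 (mod 187).
  Combine with x ≡ 2 (mod 3); new modulus lcm = 561.
    Write x = 42 + 187·t and substitute into x ≡ 2 (mod 3): 187·t ≡ 2 − 42 = -40 (mod 3).
    Reduce coefficients mod 3: 1·t ≡ 2 (mod 3).
    So t ≡ 2 (mod 3).
    Then x = 42 + 187·2 = 416, valid modulo lcm(187, 3) = 561: x ≡ 416 (mod 561).
  Combine with x ≡ 1 (mod 19); new modulus lcm = 10659.
    Write x = 416 + 561·t and substitute into x ≡ 1 (mod 19): 561·t ≡ 1 − 416 = -415 (mod 19).
    Reduce coefficients mod 19: 10·t ≡ 3 (mod 19).
    The inverse of 10 mod 19 is 2 (since 10·2 = 20 = 1·19 + 1), so t ≡ 2·3 = 6 ≡ 6 (mod 19).
    Then x = 416 + 561·6 = 3782, valid modulo lcm(561, 19) = 10659: x ≡ 3782 (mod 10659).
Verify against each original: 3782 mod 17 = 8, 3782 mod 11 = 9, 3782 mod 3 = 2, 3782 mod 19 = 1.

x ≡ 3782 (mod 10659).


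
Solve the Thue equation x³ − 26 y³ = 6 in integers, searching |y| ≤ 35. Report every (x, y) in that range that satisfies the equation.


The equation is x³ - 26y³ = 6. For fixed y, x³ = 26·y³ + 6, so a solution requires the RHS to be a perfect cube.
Strategy: iterate y from -35 to 35, compute RHS = 26·y³ + 6, and check whether it is a (positive or negative) perfect cube.
Check small values of y:
  y = 0: RHS = 6 is not a perfect cube.
  y = 1: RHS = 32 is not a perfect cube.
  y = -1: RHS = -20 is not a perfect cube.
  y = 2: RHS = 214 is not a perfect cube.
  y = -2: RHS = -202 is not a perfect cube.
  y = 3: RHS = 708 is not a perfect cube.
  y = -3: RHS = -696 is not a perfect cube.
Continuing the search up to |y| = 35 finds no solutions either.
No (x, y) in the scanned range satisfies the equation.

No integer solutions with |y| ≤ 35.


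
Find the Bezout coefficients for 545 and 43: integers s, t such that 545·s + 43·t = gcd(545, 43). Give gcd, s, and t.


Euclidean algorithm on (545, 43) — divide until remainder is 0:
  545 = 12 · 43 + 29
  43 = 1 · 29 + 14
  29 = 2 · 14 + 1
  14 = 14 · 1 + 0
gcd(545, 43) = 1.
Track Bezout coefficients alongside the remainders: start with r₀ = 545 = a·1 + b·0 (s = 1, t = 0) and r₁ = 43 = a·0 + b·1 (s = 0, t = 1); each new remainder r_{k+1} = r_{k-1} − q_k·r_k inherits s_{k+1} = s_{k-1} − q_k·s_k, t_{k+1} = t_{k-1} − q_k·t_k, so r_k = a·s_k + b·t_k at every step:
  q = 12: r = 29, s = 1 − 12·0 = 1, t = 0 − 12·1 = -12  (check: 545·1 + 43·(-12) = 29)
  q = 1: r = 14, s = 0 − 1·1 = -1, t = 1 − 1·(-12) = 13  (check: 545·(-1) + 43·13 = 14)
  q = 2: r = 1, s = 1 − 2·(-1) = 3, t = -12 − 2·13 = -38  (check: 545·3 + 43·(-38) = 1)
The row with r = 1 (the gcd) gives the Bezout coefficients s = 3, t = -38.
Result: 545 · (3) + 43 · (-38) = 1.

gcd(545, 43) = 1; s = 3, t = -38 (check: 545·3 + 43·(-38) = 1).


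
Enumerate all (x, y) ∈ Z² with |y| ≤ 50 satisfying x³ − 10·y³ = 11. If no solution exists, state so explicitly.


The equation is x³ - 10y³ = 11. For fixed y, x³ = 10·y³ + 11, so a solution requires the RHS to be a perfect cube.
Strategy: iterate y from -50 to 50, compute RHS = 10·y³ + 11, and check whether it is a (positive or negative) perfect cube.
Check small values of y:
  y = 0: RHS = 11 is not a perfect cube.
  y = 1: RHS = 21 is not a perfect cube.
  y = -1: RHS = 1 = (1)³ ⇒ x = 1 works.
  y = 2: RHS = 91 is not a perfect cube.
  y = -2: RHS = -69 is not a perfect cube.
  y = 3: RHS = 281 is not a perfect cube.
  y = -3: RHS = -259 is not a perfect cube.
Continuing the search up to |y| = 50 finds no further solutions beyond those listed.
Collected solutions: (1, -1).

Solutions (with |y| ≤ 50): (1, -1).


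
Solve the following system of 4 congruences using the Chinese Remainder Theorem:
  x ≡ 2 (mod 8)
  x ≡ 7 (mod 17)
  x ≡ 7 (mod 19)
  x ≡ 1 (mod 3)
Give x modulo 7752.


Product of moduli M = 8 · 17 · 19 · 3 = 7752.
Merge one congruence at a time:
  Start: x ≡ 2 (mod 8).
  Combine with x ≡ 7 (mod 17); new modulus lcm = 136.
    Write x = 2 + 8·t and substitute into x ≡ 7 (mod 17): 8·t ≡ 7 − 2 = 5 (mod 17).
    The inverse of 8 mod 17 is 15 (since 8·15 = 120 = 7·17 + 1), so t ≡ 15·5 = 75 ≡ 7 (mod 17).
    Then x = 2 + 8·7 = 58, valid modulo lcm(8, 17) = 136: x ≡ 58 (mod 136).
  Combine with x ≡ 7 (mod 19); new modulus lcm = 2584.
    Write x = 58 + 136·t and substitute into x ≡ 7 (mod 19): 136·t ≡ 7 − 58 = -51 (mod 19).
    Reduce coefficients mod 19: 3·t ≡ 6 (mod 19).
    The inverse of 3 mod 19 is 13 (since 3·13 = 39 = 2·19 + 1), so t ≡ 13·6 = 78 ≡ 2 (mod 19).
    Then x = 58 + 136·2 = 330, valid modulo lcm(136, 19) = 2584: x ≡ 330 (mod 2584).
  Combine with x ≡ 1 (mod 3); new modulus lcm = 7752.
    Write x = 330 + 2584·t and substitute into x ≡ 1 (mod 3): 2584·t ≡ 1 − 330 = -329 (mod 3).
    Reduce coefficients mod 3: 1·t ≡ 1 (mod 3).
    So t ≡ 1 (mod 3).
    Then x = 330 + 2584·1 = 2914, valid modulo lcm(2584, 3) = 7752: x ≡ 2914 (mod 7752).
Verify against each original: 2914 mod 8 = 2, 2914 mod 17 = 7, 2914 mod 19 = 7, 2914 mod 3 = 1.

x ≡ 2914 (mod 7752).


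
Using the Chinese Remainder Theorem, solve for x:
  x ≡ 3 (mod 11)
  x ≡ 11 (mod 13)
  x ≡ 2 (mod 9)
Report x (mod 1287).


Moduli 11, 13, 9 are pairwise coprime; by CRT there is a unique solution modulo M = 11 · 13 · 9 = 1287.
Solve pairwise, accumulating the modulus:
  Start with x ≡ 3 (mod 11).
  Combine with x ≡ 11 (mod 13): since gcd(11, 13) = 1, we get a unique residue mod 143.
    Write x = 3 + 11·t and substitute into x ≡ 11 (mod 13): 11·t ≡ 11 − 3 = 8 (mod 13).
    The inverse of 11 mod 13 is 6 (since 11·6 = 66 = 5·13 + 1), so t ≡ 6·8 = 48 ≡ 9 (mod 13).
    Then x = 3 + 11·9 = 102, valid modulo lcm(11, 13) = 143: x ≡ 102 (mod 143).
  Combine with x ≡ 2 (mod 9): since gcd(143, 9) = 1, we get a unique residue mod 1287.
    Write x = 102 + 143·t and substitute into x ≡ 2 (mod 9): 143·t ≡ 2 − 102 = -100 (mod 9).
    Reduce coefficients mod 9: 8·t ≡ 8 (mod 9).
    The inverse of 8 mod 9 is 8 (since 8·8 = 64 = 7·9 + 1), so t ≡ 8·8 = 64 ≡ 1 (mod 9).
    Then x = 102 + 143·1 = 245, valid modulo lcm(143, 9) = 1287: x ≡ 245 (mod 1287).
Verify: 245 mod 11 = 3 ✓, 245 mod 13 = 11 ✓, 245 mod 9 = 2 ✓.

x ≡ 245 (mod 1287).


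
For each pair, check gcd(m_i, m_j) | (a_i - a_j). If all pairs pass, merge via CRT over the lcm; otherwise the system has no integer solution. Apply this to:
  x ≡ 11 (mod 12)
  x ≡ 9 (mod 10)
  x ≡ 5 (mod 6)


Moduli 12, 10, 6 are not pairwise coprime, so CRT works modulo lcm(m_i) when all pairwise compatibility conditions hold.
Pairwise compatibility: gcd(m_i, m_j) must divide a_i - a_j for every pair.
Merge one congruence at a time:
  Start: x ≡ 11 (mod 12).
  Combine with x ≡ 9 (mod 10): gcd(12, 10) = 2; 9 - 11 = -2, which IS divisible by 2, so compatible.
    Write x = 11 + 12·t and substitute into x ≡ 9 (mod 10): 12·t ≡ 9 − 11 = -2 (mod 10).
    Divide the congruence (and modulus) by g = 2: 6·t ≡ -1 (mod 5).
    Reduce coefficients mod 5: 1·t ≡ 4 (mod 5).
    So t ≡ 4 (mod 5).
    Then x = 11 + 12·4 = 59, valid modulo lcm(12, 10) = 60: x ≡ 59 (mod 60).
  Combine with x ≡ 5 (mod 6): gcd(60, 6) = 6; 5 - 59 = -54, which IS divisible by 6, so compatible.
    Write x = 59 + 60·t and substitute into x ≡ 5 (mod 6): 60·t ≡ 5 − 59 = -54 (mod 6).
    Divide the congruence (and modulus) by g = 6: 10·t ≡ -9 (mod 1).
    Modulo 1 every t works; take t = 0.
    Then x = 59 + 60·0 = 59, valid modulo lcm(60, 6) = 60: x ≡ 59 (mod 60).
Verify: 59 mod 12 = 11, 59 mod 10 = 9, 59 mod 6 = 5.

x ≡ 59 (mod 60).


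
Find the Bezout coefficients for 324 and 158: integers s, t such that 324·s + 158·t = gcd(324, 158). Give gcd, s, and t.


Euclidean algorithm on (324, 158) — divide until remainder is 0:
  324 = 2 · 158 + 8
  158 = 19 · 8 + 6
  8 = 1 · 6 + 2
  6 = 3 · 2 + 0
gcd(324, 158) = 2.
Track Bezout coefficients alongside the remainders: start with r₀ = 324 = a·1 + b·0 (s = 1, t = 0) and r₁ = 158 = a·0 + b·1 (s = 0, t = 1); each new remainder r_{k+1} = r_{k-1} − q_k·r_k inherits s_{k+1} = s_{k-1} − q_k·s_k, t_{k+1} = t_{k-1} − q_k·t_k, so r_k = a·s_k + b·t_k at every step:
  q = 2: r = 8, s = 1 − 2·0 = 1, t = 0 − 2·1 = -2  (check: 324·1 + 158·(-2) = 8)
  q = 19: r = 6, s = 0 − 19·1 = -19, t = 1 − 19·(-2) = 39  (check: 324·(-19) + 158·39 = 6)
  q = 1: r = 2, s = 1 − 1·(-19) = 20, t = -2 − 1·39 = -41  (check: 324·20 + 158·(-41) = 2)
The row with r = 2 (the gcd) gives the Bezout coefficients s = 20, t = -41.
Result: 324 · (20) + 158 · (-41) = 2.

gcd(324, 158) = 2; s = 20, t = -41 (check: 324·20 + 158·(-41) = 2).


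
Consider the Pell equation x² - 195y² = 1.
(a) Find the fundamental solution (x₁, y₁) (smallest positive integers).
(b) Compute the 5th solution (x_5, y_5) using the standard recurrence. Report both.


Step 1: Find the fundamental solution (x₁, y₁) of x² - 195y² = 1.
  Expand √195 as a continued fraction. a₀ = ⌊√195⌋ = 13; iterate m_{k+1} = d_k·a_k − m_k, d_{k+1} = (195 − m_{k+1}²)/d_k, a_{k+1} = ⌊(a₀ + m_{k+1})/d_{k+1}⌋ (starting m₀ = 0, d₀ = 1), with convergents p_k = a_k·p_{k-1} + p_{k-2}, q_k = a_k·q_{k-1} + q_{k-2} (p₋₁ = 1, q₋₁ = 0):
  k = 0: a₀ = 13; p₀/q₀ = 13/1; p₀² − 195·q₀² = 169 − 195 = -26.
  k = 1: m = 13, d = 26, a = ⌊(13 + 13)/26⌋ = 1; p/q = (1·13 + 1)/(1·1 + 0) = 14/1; p² − 195·q² = 196 − 195 = 1.
  The first convergent with p² − 195·q² = 1 gives the fundamental solution (x₁, y₁) = (14, 1).
Step 2: Apply the recurrence (x_{n+1}, y_{n+1}) = (x₁x_n + 195y₁y_n, x₁y_n + y₁x_n) repeatedly.
  From (x_1, y_1) = (14, 1): x_2 = 14·14 + 195·1·1 = 391; y_2 = 14·1 + 1·14 = 28.
  From (x_2, y_2) = (391, 28): x_3 = 14·391 + 195·1·28 = 10934; y_3 = 14·28 + 1·391 = 783.
  From (x_3, y_3) = (10934, 783): x_4 = 14·10934 + 195·1·783 = 305761; y_4 = 14·783 + 1·10934 = 21896.
  From (x_4, y_4) = (305761, 21896): x_5 = 14·305761 + 195·1·21896 = 8550374; y_5 = 14·21896 + 1·305761 = 612305.
Step 3: Verify x_5² - 195·y_5² = 73108895539876 - 73108895539875 = 1 (should be 1). ✓

(x_1, y_1) = (14, 1); (x_5, y_5) = (8550374, 612305).


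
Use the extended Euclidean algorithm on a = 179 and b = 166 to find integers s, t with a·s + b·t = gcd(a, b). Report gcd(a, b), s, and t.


Euclidean algorithm on (179, 166) — divide until remainder is 0:
  179 = 1 · 166 + 13
  166 = 12 · 13 + 10
  13 = 1 · 10 + 3
  10 = 3 · 3 + 1
  3 = 3 · 1 + 0
gcd(179, 166) = 1.
Track Bezout coefficients alongside the remainders: start with r₀ = 179 = a·1 + b·0 (s = 1, t = 0) and r₁ = 166 = a·0 + b·1 (s = 0, t = 1); each new remainder r_{k+1} = r_{k-1} − q_k·r_k inherits s_{k+1} = s_{k-1} − q_k·s_k, t_{k+1} = t_{k-1} − q_k·t_k, so r_k = a·s_k + b·t_k at every step:
  q = 1: r = 13, s = 1 − 1·0 = 1, t = 0 − 1·1 = -1  (check: 179·1 + 166·(-1) = 13)
  q = 12: r = 10, s = 0 − 12·1 = -12, t = 1 − 12·(-1) = 13  (check: 179·(-12) + 166·13 = 10)
  q = 1: r = 3, s = 1 − 1·(-12) = 13, t = -1 − 1·13 = -14  (check: 179·13 + 166·(-14) = 3)
  q = 3: r = 1, s = -12 − 3·13 = -51, t = 13 − 3·(-14) = 55  (check: 179·(-51) + 166·55 = 1)
The row with r = 1 (the gcd) gives the Bezout coefficients s = -51, t = 55.
Result: 179 · (-51) + 166 · (55) = 1.

gcd(179, 166) = 1; s = -51, t = 55 (check: 179·(-51) + 166·55 = 1).


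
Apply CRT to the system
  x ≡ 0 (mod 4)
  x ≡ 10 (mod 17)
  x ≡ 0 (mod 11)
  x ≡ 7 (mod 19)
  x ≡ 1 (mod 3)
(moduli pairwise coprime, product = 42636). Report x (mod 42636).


Product of moduli M = 4 · 17 · 11 · 19 · 3 = 42636.
Merge one congruence at a time:
  Start: x ≡ 0 (mod 4).
  Combine with x ≡ 10 (mod 17); new modulus lcm = 68.
    Write x = 0 + 4·t and substitute into x ≡ 10 (mod 17): 4·t ≡ 10 − 0 = 10 (mod 17).
    The inverse of 4 mod 17 is 13 (since 4·13 = 52 = 3·17 + 1), so t ≡ 13·10 = 130 ≡ 11 (mod 17).
    Then x = 0 + 4·11 = 44, valid modulo lcm(4, 17) = 68: x ≡ 44 (mod 68).
  Combine with x ≡ 0 (mod 11); new modulus lcm = 748.
    Write x = 44 + 68·t and substitute into x ≡ 0 (mod 11): 68·t ≡ 0 − 44 = -44 (mod 11).
    Reduce coefficients mod 11: 2·t ≡ 0 (mod 11).
    The inverse of 2 mod 11 is 6 (since 2·6 = 12 = 1·11 + 1), so t ≡ 6·0 = 0 ≡ 0 (mod 11).
    Then x = 44 + 68·0 = 44, valid modulo lcm(68, 11) = 748: x ≡ 44 (mod 748).
  Combine with x ≡ 7 (mod 19); new modulus lcm = 14212.
    Write x = 44 + 748·t and substitute into x ≡ 7 (mod 19): 748·t ≡ 7 − 44 = -37 (mod 19).
    Reduce coefficients mod 19: 7·t ≡ 1 (mod 19).
    The inverse of 7 mod 19 is 11 (since 7·11 = 77 = 4·19 + 1), so t ≡ 11·1 = 11 ≡ 11 (mod 19).
    Then x = 44 + 748·11 = 8272, valid modulo lcm(748, 19) = 14212: x ≡ 8272 (mod 14212).
  Combine with x ≡ 1 (mod 3); new modulus lcm = 42636.
    Write x = 8272 + 14212·t and substitute into x ≡ 1 (mod 3): 14212·t ≡ 1 − 8272 = -8271 (mod 3).
    Reduce coefficients mod 3: 1·t ≡ 0 (mod 3).
    So t ≡ 0 (mod 3).
    Then x = 8272 + 14212·0 = 8272, valid modulo lcm(14212, 3) = 42636: x ≡ 8272 (mod 42636).
Verify against each original: 8272 mod 4 = 0, 8272 mod 17 = 10, 8272 mod 11 = 0, 8272 mod 19 = 7, 8272 mod 3 = 1.

x ≡ 8272 (mod 42636).


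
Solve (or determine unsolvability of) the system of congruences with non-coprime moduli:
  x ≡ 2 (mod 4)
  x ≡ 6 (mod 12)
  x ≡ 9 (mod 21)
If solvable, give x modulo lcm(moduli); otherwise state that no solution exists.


Moduli 4, 12, 21 are not pairwise coprime, so CRT works modulo lcm(m_i) when all pairwise compatibility conditions hold.
Pairwise compatibility: gcd(m_i, m_j) must divide a_i - a_j for every pair.
Merge one congruence at a time:
  Start: x ≡ 2 (mod 4).
  Combine with x ≡ 6 (mod 12): gcd(4, 12) = 4; 6 - 2 = 4, which IS divisible by 4, so compatible.
    Write x = 2 + 4·t and substitute into x ≡ 6 (mod 12): 4·t ≡ 6 − 2 = 4 (mod 12).
    Divide the congruence (and modulus) by g = 4: 1·t ≡ 1 (mod 3).
    So t ≡ 1 (mod 3).
    Then x = 2 + 4·1 = 6, valid modulo lcm(4, 12) = 12: x ≡ 6 (mod 12).
  Combine with x ≡ 9 (mod 21): gcd(12, 21) = 3; 9 - 6 = 3, which IS divisible by 3, so compatible.
    Write x = 6 + 12·t and substitute into x ≡ 9 (mod 21): 12·t ≡ 9 − 6 = 3 (mod 21).
    Divide the congruence (and modulus) by g = 3: 4·t ≡ 1 (mod 7).
    The inverse of 4 mod 7 is 2 (since 4·2 = 8 = 1·7 + 1), so t ≡ 2·1 = 2 ≡ 2 (mod 7).
    Then x = 6 + 12·2 = 30, valid modulo lcm(12, 21) = 84: x ≡ 30 (mod 84).
Verify: 30 mod 4 = 2, 30 mod 12 = 6, 30 mod 21 = 9.

x ≡ 30 (mod 84).


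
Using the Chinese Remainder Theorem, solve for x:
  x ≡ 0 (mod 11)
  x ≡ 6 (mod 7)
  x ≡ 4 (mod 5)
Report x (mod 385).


Moduli 11, 7, 5 are pairwise coprime; by CRT there is a unique solution modulo M = 11 · 7 · 5 = 385.
Solve pairwise, accumulating the modulus:
  Start with x ≡ 0 (mod 11).
  Combine with x ≡ 6 (mod 7): since gcd(11, 7) = 1, we get a unique residue mod 77.
    Write x = 0 + 11·t and substitute into x ≡ 6 (mod 7): 11·t ≡ 6 − 0 = 6 (mod 7).
    Reduce coefficients mod 7: 4·t ≡ 6 (mod 7).
    The inverse of 4 mod 7 is 2 (since 4·2 = 8 = 1·7 + 1), so t ≡ 2·6 = 12 ≡ 5 (mod 7).
    Then x = 0 + 11·5 = 55, valid modulo lcm(11, 7) = 77: x ≡ 55 (mod 77).
  Combine with x ≡ 4 (mod 5): since gcd(77, 5) = 1, we get a unique residue mod 385.
    Write x = 55 + 77·t and substitute into x ≡ 4 (mod 5): 77·t ≡ 4 − 55 = -51 (mod 5).
    Reduce coefficients mod 5: 2·t ≡ 4 (mod 5).
    The inverse of 2 mod 5 is 3 (since 2·3 = 6 = 1·5 + 1), so t ≡ 3·4 = 12 ≡ 2 (mod 5).
    Then x = 55 + 77·2 = 209, valid modulo lcm(77, 5) = 385: x ≡ 209 (mod 385).
Verify: 209 mod 11 = 0 ✓, 209 mod 7 = 6 ✓, 209 mod 5 = 4 ✓.

x ≡ 209 (mod 385).


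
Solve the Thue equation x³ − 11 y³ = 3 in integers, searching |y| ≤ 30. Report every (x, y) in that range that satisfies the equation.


The equation is x³ - 11y³ = 3. For fixed y, x³ = 11·y³ + 3, so a solution requires the RHS to be a perfect cube.
Strategy: iterate y from -30 to 30, compute RHS = 11·y³ + 3, and check whether it is a (positive or negative) perfect cube.
Check small values of y:
  y = 0: RHS = 3 is not a perfect cube.
  y = 1: RHS = 14 is not a perfect cube.
  y = -1: RHS = -8 = (-2)³ ⇒ x = -2 works.
  y = 2: RHS = 91 is not a perfect cube.
  y = -2: RHS = -85 is not a perfect cube.
  y = 3: RHS = 300 is not a perfect cube.
  y = -3: RHS = -294 is not a perfect cube.
Continuing the search up to |y| = 30 finds no further solutions beyond those listed.
Collected solutions: (-2, -1).

Solutions (with |y| ≤ 30): (-2, -1).


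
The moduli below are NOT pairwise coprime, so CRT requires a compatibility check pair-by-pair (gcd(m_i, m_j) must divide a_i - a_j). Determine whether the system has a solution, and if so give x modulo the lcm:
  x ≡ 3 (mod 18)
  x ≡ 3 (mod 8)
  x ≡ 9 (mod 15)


Moduli 18, 8, 15 are not pairwise coprime, so CRT works modulo lcm(m_i) when all pairwise compatibility conditions hold.
Pairwise compatibility: gcd(m_i, m_j) must divide a_i - a_j for every pair.
Merge one congruence at a time:
  Start: x ≡ 3 (mod 18).
  Combine with x ≡ 3 (mod 8): gcd(18, 8) = 2; 3 - 3 = 0, which IS divisible by 2, so compatible.
    Write x = 3 + 18·t and substitute into x ≡ 3 (mod 8): 18·t ≡ 3 − 3 = 0 (mod 8).
    Divide the congruence (and modulus) by g = 2: 9·t ≡ 0 (mod 4).
    Reduce coefficients mod 4: 1·t ≡ 0 (mod 4).
    So t ≡ 0 (mod 4).
    Then x = 3 + 18·0 = 3, valid modulo lcm(18, 8) = 72: x ≡ 3 (mod 72).
  Combine with x ≡ 9 (mod 15): gcd(72, 15) = 3; 9 - 3 = 6, which IS divisible by 3, so compatible.
    Write x = 3 + 72·t and substitute into x ≡ 9 (mod 15): 72·t ≡ 9 − 3 = 6 (mod 15).
    Divide the congruence (and modulus) by g = 3: 24·t ≡ 2 (mod 5).
    Reduce coefficients mod 5: 4·t ≡ 2 (mod 5).
    The inverse of 4 mod 5 is 4 (since 4·4 = 16 = 3·5 + 1), so t ≡ 4·2 = 8 ≡ 3 (mod 5).
    Then x = 3 + 72·3 = 219, valid modulo lcm(72, 15) = 360: x ≡ 219 (mod 360).
Verify: 219 mod 18 = 3, 219 mod 8 = 3, 219 mod 15 = 9.

x ≡ 219 (mod 360).


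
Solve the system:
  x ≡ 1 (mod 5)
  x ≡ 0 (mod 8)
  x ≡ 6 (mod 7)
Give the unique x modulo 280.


Moduli 5, 8, 7 are pairwise coprime; by CRT there is a unique solution modulo M = 5 · 8 · 7 = 280.
Solve pairwise, accumulating the modulus:
  Start with x ≡ 1 (mod 5).
  Combine with x ≡ 0 (mod 8): since gcd(5, 8) = 1, we get a unique residue mod 40.
    Write x = 1 + 5·t and substitute into x ≡ 0 (mod 8): 5·t ≡ 0 − 1 = -1 (mod 8).
    Reduce coefficients mod 8: 5·t ≡ 7 (mod 8).
    The inverse of 5 mod 8 is 5 (since 5·5 = 25 = 3·8 + 1), so t ≡ 5·7 = 35 ≡ 3 (mod 8).
    Then x = 1 + 5·3 = 16, valid modulo lcm(5, 8) = 40: x ≡ 16 (mod 40).
  Combine with x ≡ 6 (mod 7): since gcd(40, 7) = 1, we get a unique residue mod 280.
    Write x = 16 + 40·t and substitute into x ≡ 6 (mod 7): 40·t ≡ 6 − 16 = -10 (mod 7).
    Reduce coefficients mod 7: 5·t ≡ 4 (mod 7).
    The inverse of 5 mod 7 is 3 (since 5·3 = 15 = 2·7 + 1), so t ≡ 3·4 = 12 ≡ 5 (mod 7).
    Then x = 16 + 40·5 = 216, valid modulo lcm(40, 7) = 280: x ≡ 216 (mod 280).
Verify: 216 mod 5 = 1 ✓, 216 mod 8 = 0 ✓, 216 mod 7 = 6 ✓.

x ≡ 216 (mod 280).


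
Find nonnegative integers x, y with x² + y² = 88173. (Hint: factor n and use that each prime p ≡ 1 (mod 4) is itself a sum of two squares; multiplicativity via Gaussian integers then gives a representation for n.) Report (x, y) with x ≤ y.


Step 1: Factor n = 88173 = 3^2 · 97 · 101.
Step 2: Check the mod-4 condition on each prime factor: 3 ≡ 3 (mod 4), exponent 2 (must be even); 97 ≡ 1 (mod 4), exponent 1; 101 ≡ 1 (mod 4), exponent 1.
All primes ≡ 3 (mod 4) appear to even exponent (or don't appear), so by the two-squares theorem n IS expressible as a sum of two squares.
Step 3: Build a representation. Group n = k² · m with k = 3 and m = 97 · 101 = 9797 (a product of primes ≡ 1 (mod 4)); a representation of m scales to one of n via (k·x)² + (k·y)² = k²(x² + y²). Each prime p ≡ 1 (mod 4) is itself a sum of two squares; find a² by testing p − a² for a perfect square:
  97: 97 − 1² = 96, 97 − 2² = 93, 97 − 3² = 88, 97 − 4² = 81 = 9² ⇒ 97 = 4² + 9².
  101: 101 − 1² = 100 = 10² ⇒ 101 = 1² + 10².
  Combine using the Brahmagupta–Fibonacci identity (a² + b²)(c² + d²) = (ac − bd)² + (ad + bc)² = (ac + bd)² + (ad − bc)²:
  97 · 101 = 9797: from (4² + 9²)(1² + 10²), take (4·1 − 9·10, 4·10 + 9·1) = (4 − 90, 40 + 9) = (-86, 49); dropping signs (only squares matter) gives (86, 49); check 86² + 49² = 7396 + 2401 = 9797 ✓.
  Scale by k = 3: (3·86, 3·49) = (258, 147).
Step 4: Order so x ≤ y and verify: 147² + 258² = 21609 + 66564 = 88173 = n. ✓

n = 88173 = 147² + 258² (one valid representation with x ≤ y).


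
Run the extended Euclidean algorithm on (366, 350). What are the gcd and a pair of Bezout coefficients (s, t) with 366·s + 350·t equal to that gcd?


Euclidean algorithm on (366, 350) — divide until remainder is 0:
  366 = 1 · 350 + 16
  350 = 21 · 16 + 14
  16 = 1 · 14 + 2
  14 = 7 · 2 + 0
gcd(366, 350) = 2.
Track Bezout coefficients alongside the remainders: start with r₀ = 366 = a·1 + b·0 (s = 1, t = 0) and r₁ = 350 = a·0 + b·1 (s = 0, t = 1); each new remainder r_{k+1} = r_{k-1} − q_k·r_k inherits s_{k+1} = s_{k-1} − q_k·s_k, t_{k+1} = t_{k-1} − q_k·t_k, so r_k = a·s_k + b·t_k at every step:
  q = 1: r = 16, s = 1 − 1·0 = 1, t = 0 − 1·1 = -1  (check: 366·1 + 350·(-1) = 16)
  q = 21: r = 14, s = 0 − 21·1 = -21, t = 1 − 21·(-1) = 22  (check: 366·(-21) + 350·22 = 14)
  q = 1: r = 2, s = 1 − 1·(-21) = 22, t = -1 − 1·22 = -23  (check: 366·22 + 350·(-23) = 2)
The row with r = 2 (the gcd) gives the Bezout coefficients s = 22, t = -23.
Result: 366 · (22) + 350 · (-23) = 2.

gcd(366, 350) = 2; s = 22, t = -23 (check: 366·22 + 350·(-23) = 2).


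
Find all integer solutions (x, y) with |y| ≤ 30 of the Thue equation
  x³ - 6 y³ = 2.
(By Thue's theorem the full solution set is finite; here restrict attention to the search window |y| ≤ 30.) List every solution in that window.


The equation is x³ - 6y³ = 2. For fixed y, x³ = 6·y³ + 2, so a solution requires the RHS to be a perfect cube.
Strategy: iterate y from -30 to 30, compute RHS = 6·y³ + 2, and check whether it is a (positive or negative) perfect cube.
Check small values of y:
  y = 0: RHS = 2 is not a perfect cube.
  y = 1: RHS = 8 = (2)³ ⇒ x = 2 works.
  y = -1: RHS = -4 is not a perfect cube.
  y = 2: RHS = 50 is not a perfect cube.
  y = -2: RHS = -46 is not a perfect cube.
  y = 3: RHS = 164 is not a perfect cube.
  y = -3: RHS = -160 is not a perfect cube.
Continuing the search up to |y| = 30 finds no further solutions beyond those listed.
Collected solutions: (2, 1).

Solutions (with |y| ≤ 30): (2, 1).


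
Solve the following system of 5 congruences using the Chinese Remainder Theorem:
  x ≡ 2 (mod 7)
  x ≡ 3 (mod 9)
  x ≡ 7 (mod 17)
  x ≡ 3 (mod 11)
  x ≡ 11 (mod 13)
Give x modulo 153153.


Product of moduli M = 7 · 9 · 17 · 11 · 13 = 153153.
Merge one congruence at a time:
  Start: x ≡ 2 (mod 7).
  Combine with x ≡ 3 (mod 9); new modulus lcm = 63.
    Write x = 2 + 7·t and substitute into x ≡ 3 (mod 9): 7·t ≡ 3 − 2 = 1 (mod 9).
    The inverse of 7 mod 9 is 4 (since 7·4 = 28 = 3·9 + 1), so t ≡ 4·1 = 4 ≡ 4 (mod 9).
    Then x = 2 + 7·4 = 30, valid modulo lcm(7, 9) = 63: x ≡ 30 (mod 63).
  Combine with x ≡ 7 (mod 17); new modulus lcm = 1071.
    Write x = 30 + 63·t and substitute into x ≡ 7 (mod 17): 63·t ≡ 7 − 30 = -23 (mod 17).
    Reduce coefficients mod 17: 12·t ≡ 11 (mod 17).
    The inverse of 12 mod 17 is 10 (since 12·10 = 120 = 7·17 + 1), so t ≡ 10·11 = 110 ≡ 8 (mod 17).
    Then x = 30 + 63·8 = 534, valid modulo lcm(63, 17) = 1071: x ≡ 534 (mod 1071).
  Combine with x ≡ 3 (mod 11); new modulus lcm = 11781.
    Write x = 534 + 1071·t and substitute into x ≡ 3 (mod 11): 1071·t ≡ 3 − 534 = -531 (mod 11).
    Reduce coefficients mod 11: 4·t ≡ 8 (mod 11).
    The inverse of 4 mod 11 is 3 (since 4·3 = 12 = 1·11 + 1), so t ≡ 3·8 = 24 ≡ 2 (mod 11).
    Then x = 534 + 1071·2 = 2676, valid modulo lcm(1071, 11) = 11781: x ≡ 2676 (mod 11781).
  Combine with x ≡ 11 (mod 13); new modulus lcm = 153153.
    Write x = 2676 + 11781·t and substitute into x ≡ 11 (mod 13): 11781·t ≡ 11 − 2676 = -2665 (mod 13).
    Reduce coefficients mod 13: 3·t ≡ 0 (mod 13).
    The inverse of 3 mod 13 is 9 (since 3·9 = 27 = 2·13 + 1), so t ≡ 9·0 = 0 ≡ 0 (mod 13).
    Then x = 2676 + 11781·0 = 2676, valid modulo lcm(11781, 13) = 153153: x ≡ 2676 (mod 153153).
Verify against each original: 2676 mod 7 = 2, 2676 mod 9 = 3, 2676 mod 17 = 7, 2676 mod 11 = 3, 2676 mod 13 = 11.

x ≡ 2676 (mod 153153).


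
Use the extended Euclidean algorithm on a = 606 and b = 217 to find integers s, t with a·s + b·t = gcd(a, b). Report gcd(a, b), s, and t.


Euclidean algorithm on (606, 217) — divide until remainder is 0:
  606 = 2 · 217 + 172
  217 = 1 · 172 + 45
  172 = 3 · 45 + 37
  45 = 1 · 37 + 8
  37 = 4 · 8 + 5
  8 = 1 · 5 + 3
  5 = 1 · 3 + 2
  3 = 1 · 2 + 1
  2 = 2 · 1 + 0
gcd(606, 217) = 1.
Track Bezout coefficients alongside the remainders: start with r₀ = 606 = a·1 + b·0 (s = 1, t = 0) and r₁ = 217 = a·0 + b·1 (s = 0, t = 1); each new remainder r_{k+1} = r_{k-1} − q_k·r_k inherits s_{k+1} = s_{k-1} − q_k·s_k, t_{k+1} = t_{k-1} − q_k·t_k, so r_k = a·s_k + b·t_k at every step:
  q = 2: r = 172, s = 1 − 2·0 = 1, t = 0 − 2·1 = -2  (check: 606·1 + 217·(-2) = 172)
  q = 1: r = 45, s = 0 − 1·1 = -1, t = 1 − 1·(-2) = 3  (check: 606·(-1) + 217·3 = 45)
  q = 3: r = 37, s = 1 − 3·(-1) = 4, t = -2 − 3·3 = -11  (check: 606·4 + 217·(-11) = 37)
  q = 1: r = 8, s = -1 − 1·4 = -5, t = 3 − 1·(-11) = 14  (check: 606·(-5) + 217·14 = 8)
  q = 4: r = 5, s = 4 − 4·(-5) = 24, t = -11 − 4·14 = -67  (check: 606·24 + 217·(-67) = 5)
  q = 1: r = 3, s = -5 − 1·24 = -29, t = 14 − 1·(-67) = 81  (check: 606·(-29) + 217·81 = 3)
  q = 1: r = 2, s = 24 − 1·(-29) = 53, t = -67 − 1·81 = -148  (check: 606·53 + 217·(-148) = 2)
  q = 1: r = 1, s = -29 − 1·53 = -82, t = 81 − 1·(-148) = 229  (check: 606·(-82) + 217·229 = 1)
The row with r = 1 (the gcd) gives the Bezout coefficients s = -82, t = 229.
Result: 606 · (-82) + 217 · (229) = 1.

gcd(606, 217) = 1; s = -82, t = 229 (check: 606·(-82) + 217·229 = 1).
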